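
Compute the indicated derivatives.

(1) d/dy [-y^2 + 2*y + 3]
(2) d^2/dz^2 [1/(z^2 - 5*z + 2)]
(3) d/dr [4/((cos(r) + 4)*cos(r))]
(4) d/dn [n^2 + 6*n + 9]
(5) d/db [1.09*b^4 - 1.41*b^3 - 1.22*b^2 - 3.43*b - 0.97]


(1) = 2 - 2*y
(2) = 2*(-z^2 + 5*z + (2*z - 5)^2 - 2)/(z^2 - 5*z + 2)^3
(3) = 8*(cos(r) + 2)*sin(r)/((cos(r) + 4)^2*cos(r)^2)
(4) = 2*n + 6
(5) = 4.36*b^3 - 4.23*b^2 - 2.44*b - 3.43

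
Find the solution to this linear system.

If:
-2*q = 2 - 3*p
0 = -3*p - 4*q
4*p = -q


Then:
No Solution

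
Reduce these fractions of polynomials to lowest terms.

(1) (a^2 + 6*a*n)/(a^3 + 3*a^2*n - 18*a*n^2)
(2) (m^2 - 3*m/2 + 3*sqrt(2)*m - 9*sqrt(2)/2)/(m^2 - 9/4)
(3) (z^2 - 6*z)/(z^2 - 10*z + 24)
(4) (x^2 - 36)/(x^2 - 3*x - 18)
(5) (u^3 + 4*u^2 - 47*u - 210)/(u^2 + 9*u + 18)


(1) = 1/(a - 3*n)
(2) = (8*m + 24*sqrt(2))/(8*m + 12)
(3) = z/(z - 4)
(4) = (x + 6)/(x + 3)
(5) = (u^2 - 2*u - 35)/(u + 3)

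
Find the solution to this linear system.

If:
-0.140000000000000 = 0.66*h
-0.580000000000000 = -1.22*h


Then:
No Solution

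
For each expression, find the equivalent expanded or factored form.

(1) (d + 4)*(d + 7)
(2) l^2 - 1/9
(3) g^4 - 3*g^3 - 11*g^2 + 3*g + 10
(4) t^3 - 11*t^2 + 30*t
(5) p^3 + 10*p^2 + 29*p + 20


(1) = d^2 + 11*d + 28
(2) = (l - 1/3)*(l + 1/3)
(3) = (g - 5)*(g - 1)*(g + 1)*(g + 2)
(4) = t*(t - 6)*(t - 5)
(5) = (p + 1)*(p + 4)*(p + 5)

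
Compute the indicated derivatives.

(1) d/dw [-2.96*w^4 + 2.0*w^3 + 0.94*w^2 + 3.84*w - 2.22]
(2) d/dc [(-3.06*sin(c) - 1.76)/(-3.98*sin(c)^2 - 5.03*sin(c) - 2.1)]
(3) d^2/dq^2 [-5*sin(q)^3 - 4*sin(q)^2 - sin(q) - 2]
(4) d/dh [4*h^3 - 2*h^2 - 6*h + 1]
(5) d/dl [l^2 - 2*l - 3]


(1) = -11.84*w^3 + 6.0*w^2 + 1.88*w + 3.84
(2) = (-14.0096*sin(c) + 6.0894*cos(2*c) - 8.5162)*cos(c)/(3.98*sin(c)^2 + 5.03*sin(c) + 2.1)^2
(3) = 45*sin(q)^3 + 16*sin(q)^2 - 29*sin(q) - 8
(4) = 12*h^2 - 4*h - 6
(5) = 2*l - 2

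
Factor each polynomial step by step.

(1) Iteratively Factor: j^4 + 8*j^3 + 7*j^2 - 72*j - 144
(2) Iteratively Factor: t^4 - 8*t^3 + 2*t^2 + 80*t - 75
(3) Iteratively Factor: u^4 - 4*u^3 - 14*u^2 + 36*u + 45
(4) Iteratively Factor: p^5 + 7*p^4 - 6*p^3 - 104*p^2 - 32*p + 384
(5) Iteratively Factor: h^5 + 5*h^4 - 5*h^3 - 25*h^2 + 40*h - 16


(1) = (j + 4)*(j^3 + 4*j^2 - 9*j - 36) = (j - 3)*(j + 4)*(j^2 + 7*j + 12) = (j - 3)*(j + 3)*(j + 4)*(j + 4)
(2) = (t + 3)*(t^3 - 11*t^2 + 35*t - 25) = (t - 1)*(t + 3)*(t^2 - 10*t + 25) = (t - 5)*(t - 1)*(t + 3)*(t - 5)
(3) = (u + 1)*(u^3 - 5*u^2 - 9*u + 45) = (u + 1)*(u + 3)*(u^2 - 8*u + 15) = (u - 3)*(u + 1)*(u + 3)*(u - 5)
(4) = (p - 3)*(p^4 + 10*p^3 + 24*p^2 - 32*p - 128) = (p - 3)*(p + 4)*(p^3 + 6*p^2 - 32) = (p - 3)*(p + 4)^2*(p^2 + 2*p - 8) = (p - 3)*(p + 4)^3*(p - 2)
(5) = (h - 1)*(h^4 + 6*h^3 + h^2 - 24*h + 16) = (h - 1)*(h + 4)*(h^3 + 2*h^2 - 7*h + 4) = (h - 1)^2*(h + 4)*(h^2 + 3*h - 4) = (h - 1)^3*(h + 4)*(h + 4)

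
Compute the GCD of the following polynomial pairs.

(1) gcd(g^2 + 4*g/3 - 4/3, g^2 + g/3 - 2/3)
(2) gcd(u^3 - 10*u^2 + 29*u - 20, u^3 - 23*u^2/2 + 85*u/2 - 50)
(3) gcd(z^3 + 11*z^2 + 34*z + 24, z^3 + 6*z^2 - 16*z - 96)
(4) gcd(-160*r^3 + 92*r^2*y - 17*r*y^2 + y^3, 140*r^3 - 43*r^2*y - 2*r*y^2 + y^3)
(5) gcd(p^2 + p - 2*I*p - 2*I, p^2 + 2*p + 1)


(1) = gcd((g - 2/3)*(g + 2), (g - 2/3)*(g + 1)) = g - 2/3
(2) = u^2 - 9*u + 20
(3) = gcd((z + 1)*(z + 4)*(z + 6), (z - 4)*(z + 4)*(z + 6)) = z^2 + 10*z + 24
(4) = 20*r^2 - 9*r*y + y^2
(5) = p + 1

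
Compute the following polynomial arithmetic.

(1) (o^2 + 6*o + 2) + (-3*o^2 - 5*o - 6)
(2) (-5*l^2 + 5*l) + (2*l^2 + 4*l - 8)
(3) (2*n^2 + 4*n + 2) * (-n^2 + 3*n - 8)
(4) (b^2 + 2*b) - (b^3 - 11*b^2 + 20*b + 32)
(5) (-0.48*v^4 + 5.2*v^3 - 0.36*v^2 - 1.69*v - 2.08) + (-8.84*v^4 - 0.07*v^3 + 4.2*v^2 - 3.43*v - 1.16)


(1) = -2*o^2 + o - 4
(2) = -3*l^2 + 9*l - 8
(3) = -2*n^4 + 2*n^3 - 6*n^2 - 26*n - 16
(4) = -b^3 + 12*b^2 - 18*b - 32
(5) = -9.32*v^4 + 5.13*v^3 + 3.84*v^2 - 5.12*v - 3.24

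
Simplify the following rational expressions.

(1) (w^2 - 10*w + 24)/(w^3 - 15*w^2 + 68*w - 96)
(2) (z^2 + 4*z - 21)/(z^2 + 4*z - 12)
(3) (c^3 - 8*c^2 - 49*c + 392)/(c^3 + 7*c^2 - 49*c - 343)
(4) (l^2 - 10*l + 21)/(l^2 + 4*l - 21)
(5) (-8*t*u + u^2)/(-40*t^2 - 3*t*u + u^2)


(1) = (w - 6)/(w^2 - 11*w + 24)
(2) = (z^2 + 4*z - 21)/(z^2 + 4*z - 12)
(3) = (c - 8)/(c + 7)
(4) = (l - 7)/(l + 7)
(5) = u/(5*t + u)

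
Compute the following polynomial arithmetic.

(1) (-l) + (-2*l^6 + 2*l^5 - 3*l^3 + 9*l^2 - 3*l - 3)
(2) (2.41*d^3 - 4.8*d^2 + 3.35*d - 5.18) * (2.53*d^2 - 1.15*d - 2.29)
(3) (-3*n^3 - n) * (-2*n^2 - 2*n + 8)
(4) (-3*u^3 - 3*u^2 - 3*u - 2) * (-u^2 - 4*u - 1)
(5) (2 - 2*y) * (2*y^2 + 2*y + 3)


(1) = -2*l^6 + 2*l^5 - 3*l^3 + 9*l^2 - 4*l - 3
(2) = 6.0973*d^5 - 14.9155*d^4 + 8.4766*d^3 - 5.9659*d^2 - 1.7145*d + 11.8622
(3) = 6*n^5 + 6*n^4 - 22*n^3 + 2*n^2 - 8*n
(4) = 3*u^5 + 15*u^4 + 18*u^3 + 17*u^2 + 11*u + 2
(5) = -4*y^3 - 2*y + 6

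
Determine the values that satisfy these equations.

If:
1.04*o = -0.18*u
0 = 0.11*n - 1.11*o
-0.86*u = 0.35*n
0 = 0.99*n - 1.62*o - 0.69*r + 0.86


Then:
n = 0.00
o = 0.00
r = 1.25
u = 0.00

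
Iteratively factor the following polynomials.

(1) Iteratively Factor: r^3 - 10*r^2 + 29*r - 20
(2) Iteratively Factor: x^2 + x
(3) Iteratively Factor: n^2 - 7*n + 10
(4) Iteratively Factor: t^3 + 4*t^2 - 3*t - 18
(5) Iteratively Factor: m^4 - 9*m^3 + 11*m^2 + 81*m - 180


(1) = (r - 1)*(r^2 - 9*r + 20) = (r - 4)*(r - 1)*(r - 5)
(2) = (x + 1)*(x)
(3) = (n - 2)*(n - 5)
(4) = (t + 3)*(t^2 + t - 6) = (t + 3)^2*(t - 2)
(5) = (m - 3)*(m^3 - 6*m^2 - 7*m + 60) = (m - 3)*(m + 3)*(m^2 - 9*m + 20) = (m - 4)*(m - 3)*(m + 3)*(m - 5)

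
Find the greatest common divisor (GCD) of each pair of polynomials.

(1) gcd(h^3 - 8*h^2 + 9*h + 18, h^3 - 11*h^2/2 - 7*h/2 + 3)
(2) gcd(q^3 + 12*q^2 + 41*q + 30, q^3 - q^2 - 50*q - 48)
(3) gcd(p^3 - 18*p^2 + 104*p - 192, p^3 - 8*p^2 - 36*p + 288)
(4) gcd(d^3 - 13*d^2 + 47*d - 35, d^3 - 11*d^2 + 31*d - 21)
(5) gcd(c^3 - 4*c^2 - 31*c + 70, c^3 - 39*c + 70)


(1) = gcd((h - 6)*(h - 3)*(h + 1), (h - 6)*(h - 1/2)*(h + 1)) = h^2 - 5*h - 6
(2) = gcd((q + 1)*(q + 5)*(q + 6), (q - 8)*(q + 1)*(q + 6)) = q^2 + 7*q + 6
(3) = gcd((p - 8)*(p - 6)*(p - 4), (p - 8)*(p - 6)*(p + 6)) = p^2 - 14*p + 48
(4) = d^2 - 8*d + 7
(5) = c - 2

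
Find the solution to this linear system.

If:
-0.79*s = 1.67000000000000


Then:
s = -2.11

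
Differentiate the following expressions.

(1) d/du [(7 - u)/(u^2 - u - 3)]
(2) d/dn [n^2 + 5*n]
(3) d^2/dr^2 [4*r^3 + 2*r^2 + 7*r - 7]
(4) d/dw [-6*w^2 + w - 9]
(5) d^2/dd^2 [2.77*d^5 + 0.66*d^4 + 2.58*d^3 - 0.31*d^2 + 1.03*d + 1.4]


(1) = (-u^2 + u + (u - 7)*(2*u - 1) + 3)/(-u^2 + u + 3)^2
(2) = 2*n + 5
(3) = 24*r + 4
(4) = 1 - 12*w
(5) = 55.4*d^3 + 7.92*d^2 + 15.48*d - 0.62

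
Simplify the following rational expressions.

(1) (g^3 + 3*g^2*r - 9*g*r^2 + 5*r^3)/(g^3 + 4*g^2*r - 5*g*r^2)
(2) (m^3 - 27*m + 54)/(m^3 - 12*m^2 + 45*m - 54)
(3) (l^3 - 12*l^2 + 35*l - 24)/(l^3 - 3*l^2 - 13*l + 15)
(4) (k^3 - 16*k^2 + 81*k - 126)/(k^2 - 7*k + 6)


(1) = (g - r)/g
(2) = (m + 6)/(m - 6)
(3) = (l^2 - 11*l + 24)/(l^2 - 2*l - 15)
(4) = (k^2 - 10*k + 21)/(k - 1)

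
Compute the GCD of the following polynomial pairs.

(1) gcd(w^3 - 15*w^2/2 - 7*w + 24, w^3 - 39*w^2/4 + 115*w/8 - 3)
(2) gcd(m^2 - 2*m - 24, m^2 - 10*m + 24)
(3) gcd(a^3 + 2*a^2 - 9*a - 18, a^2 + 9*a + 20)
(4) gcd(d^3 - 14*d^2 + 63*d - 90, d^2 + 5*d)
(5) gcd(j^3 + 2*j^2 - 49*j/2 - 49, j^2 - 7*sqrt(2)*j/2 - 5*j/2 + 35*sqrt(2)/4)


(1) = gcd((w - 8)*(w - 3/2)*(w + 2), (w - 8)*(w - 3/2)*(w - 1/4)) = w^2 - 19*w/2 + 12
(2) = m - 6
(3) = 1
(4) = gcd((d - 6)*(d - 5)*(d - 3), d*(d + 5)) = 1
(5) = j - 7*sqrt(2)/2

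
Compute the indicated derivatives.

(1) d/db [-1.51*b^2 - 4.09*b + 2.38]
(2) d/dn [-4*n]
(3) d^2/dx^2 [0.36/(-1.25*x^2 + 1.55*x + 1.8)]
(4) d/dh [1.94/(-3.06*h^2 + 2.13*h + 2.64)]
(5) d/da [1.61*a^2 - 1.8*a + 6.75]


(1) = -3.02*b - 4.09
(2) = -4
(3) = (-1.125*x^2 + 1.395*x + 0.36*(2.5*x - 1.55)*(5.0*x - 3.1) + 1.62)/(-1.25*x^2 + 1.55*x + 1.8)^3
(4) = (11.8728*h - 4.1322)/(-3.06*h^2 + 2.13*h + 2.64)^2
(5) = 3.22*a - 1.8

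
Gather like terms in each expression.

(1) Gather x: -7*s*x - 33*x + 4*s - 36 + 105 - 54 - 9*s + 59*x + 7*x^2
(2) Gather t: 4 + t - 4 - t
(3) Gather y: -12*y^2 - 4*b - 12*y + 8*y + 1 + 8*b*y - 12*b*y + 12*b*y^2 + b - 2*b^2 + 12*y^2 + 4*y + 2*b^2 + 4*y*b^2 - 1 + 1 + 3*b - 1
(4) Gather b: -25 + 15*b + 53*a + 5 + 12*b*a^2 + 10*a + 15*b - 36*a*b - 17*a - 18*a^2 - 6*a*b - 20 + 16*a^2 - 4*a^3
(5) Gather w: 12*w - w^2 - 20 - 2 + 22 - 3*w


(1) = -5*s + 7*x^2 + x*(26 - 7*s) + 15
(2) = 0
(3) = 12*b*y^2 + y*(4*b^2 - 4*b)
(4) = -4*a^3 - 2*a^2 + 46*a + b*(12*a^2 - 42*a + 30) - 40
(5) = -w^2 + 9*w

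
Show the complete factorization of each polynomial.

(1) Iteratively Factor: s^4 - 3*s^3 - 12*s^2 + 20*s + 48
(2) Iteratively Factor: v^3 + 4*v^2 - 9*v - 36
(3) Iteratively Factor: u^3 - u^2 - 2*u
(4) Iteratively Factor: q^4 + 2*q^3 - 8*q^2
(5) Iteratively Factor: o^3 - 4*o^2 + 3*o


(1) = (s - 4)*(s^3 + s^2 - 8*s - 12) = (s - 4)*(s - 3)*(s^2 + 4*s + 4) = (s - 4)*(s - 3)*(s + 2)*(s + 2)
(2) = (v - 3)*(v^2 + 7*v + 12) = (v - 3)*(v + 4)*(v + 3)
(3) = (u)*(u^2 - u - 2) = u*(u - 2)*(u + 1)
(4) = (q + 4)*(q^3 - 2*q^2) = q*(q + 4)*(q^2 - 2*q) = q^2*(q + 4)*(q - 2)
(5) = (o - 1)*(o^2 - 3*o) = (o - 3)*(o - 1)*(o)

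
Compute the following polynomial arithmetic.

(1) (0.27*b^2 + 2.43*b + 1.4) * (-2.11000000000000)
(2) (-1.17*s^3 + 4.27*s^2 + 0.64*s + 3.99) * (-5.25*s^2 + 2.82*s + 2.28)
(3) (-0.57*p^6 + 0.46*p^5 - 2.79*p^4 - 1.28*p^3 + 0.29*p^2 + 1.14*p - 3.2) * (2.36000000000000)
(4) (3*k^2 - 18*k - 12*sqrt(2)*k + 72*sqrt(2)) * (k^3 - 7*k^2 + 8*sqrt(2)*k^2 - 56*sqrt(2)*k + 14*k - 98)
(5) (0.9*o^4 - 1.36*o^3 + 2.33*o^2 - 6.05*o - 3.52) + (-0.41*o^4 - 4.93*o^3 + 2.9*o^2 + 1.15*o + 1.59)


(1) = -0.5697*b^2 - 5.1273*b - 2.954
(2) = 6.1425*s^5 - 25.7169*s^4 + 6.0138*s^3 - 9.4071*s^2 + 12.711*s + 9.0972
(3) = -1.3452*p^6 + 1.0856*p^5 - 6.5844*p^4 - 3.0208*p^3 + 0.6844*p^2 + 2.6904*p - 7.552
(4) = 3*k^5 - 39*k^4 + 12*sqrt(2)*k^4 - 156*sqrt(2)*k^3 - 24*k^3 + 336*sqrt(2)*k^2 + 1950*k^2 - 6300*k + 2184*sqrt(2)*k - 7056*sqrt(2)
(5) = 0.49*o^4 - 6.29*o^3 + 5.23*o^2 - 4.9*o - 1.93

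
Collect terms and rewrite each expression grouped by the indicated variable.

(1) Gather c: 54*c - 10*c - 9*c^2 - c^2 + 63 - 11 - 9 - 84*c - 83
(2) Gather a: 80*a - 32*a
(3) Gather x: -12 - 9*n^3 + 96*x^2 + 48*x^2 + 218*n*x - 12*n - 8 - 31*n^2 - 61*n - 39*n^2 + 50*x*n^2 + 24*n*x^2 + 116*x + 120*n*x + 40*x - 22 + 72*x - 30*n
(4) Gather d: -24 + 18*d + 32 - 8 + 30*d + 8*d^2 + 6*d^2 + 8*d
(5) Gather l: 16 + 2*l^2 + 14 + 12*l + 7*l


(1) = -10*c^2 - 40*c - 40
(2) = 48*a
(3) = -9*n^3 - 70*n^2 - 103*n + x^2*(24*n + 144) + x*(50*n^2 + 338*n + 228) - 42
(4) = 14*d^2 + 56*d
(5) = 2*l^2 + 19*l + 30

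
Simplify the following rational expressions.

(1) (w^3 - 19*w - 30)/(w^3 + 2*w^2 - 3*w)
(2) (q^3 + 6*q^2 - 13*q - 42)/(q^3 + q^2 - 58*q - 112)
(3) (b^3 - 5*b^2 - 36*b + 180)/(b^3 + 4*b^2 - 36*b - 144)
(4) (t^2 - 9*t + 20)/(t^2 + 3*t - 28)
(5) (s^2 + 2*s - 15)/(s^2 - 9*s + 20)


(1) = (w^2 - 3*w - 10)/(w^2 - w)
(2) = (q - 3)/(q - 8)
(3) = (b - 5)/(b + 4)
(4) = (t - 5)/(t + 7)
(5) = (s^2 + 2*s - 15)/(s^2 - 9*s + 20)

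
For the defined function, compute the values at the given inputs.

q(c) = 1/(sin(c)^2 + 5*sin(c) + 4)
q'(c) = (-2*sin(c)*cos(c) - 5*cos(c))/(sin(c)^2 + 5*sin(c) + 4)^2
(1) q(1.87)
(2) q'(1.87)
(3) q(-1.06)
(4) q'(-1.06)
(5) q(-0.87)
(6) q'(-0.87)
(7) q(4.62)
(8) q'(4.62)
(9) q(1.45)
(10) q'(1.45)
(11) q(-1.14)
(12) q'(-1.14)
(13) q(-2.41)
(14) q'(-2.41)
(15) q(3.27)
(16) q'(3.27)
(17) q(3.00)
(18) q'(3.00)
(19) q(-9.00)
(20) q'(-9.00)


(1) = 0.10
(2) = 0.02
(3) = 2.50
(4) = -9.98
(5) = 1.31
(6) = -3.85
(7) = 78.05
(8) = 1690.74
(9) = 0.10
(10) = -0.01
(11) = 3.54
(12) = -16.66
(13) = 0.90
(14) = 2.23
(15) = 0.30
(16) = 0.41
(17) = 0.21
(18) = 0.23
(19) = 0.47
(20) = 0.86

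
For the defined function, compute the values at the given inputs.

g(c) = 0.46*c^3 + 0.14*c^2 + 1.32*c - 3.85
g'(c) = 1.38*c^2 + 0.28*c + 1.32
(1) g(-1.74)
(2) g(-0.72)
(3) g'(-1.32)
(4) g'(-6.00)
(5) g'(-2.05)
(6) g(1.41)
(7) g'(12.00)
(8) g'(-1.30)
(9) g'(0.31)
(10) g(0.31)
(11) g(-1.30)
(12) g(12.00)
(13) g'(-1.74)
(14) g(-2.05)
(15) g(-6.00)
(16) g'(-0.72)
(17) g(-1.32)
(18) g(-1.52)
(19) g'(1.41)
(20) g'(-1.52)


(1) = -8.15
(2) = -4.90
(3) = 3.35
(4) = 49.32
(5) = 6.55
(6) = -0.42
(7) = 203.40
(8) = 3.29
(9) = 1.54
(10) = -3.41
(11) = -6.34
(12) = 827.03
(13) = 5.01
(14) = -9.93
(15) = -106.09
(16) = 1.83
(17) = -6.41
(18) = -7.15
(19) = 4.46
(20) = 4.08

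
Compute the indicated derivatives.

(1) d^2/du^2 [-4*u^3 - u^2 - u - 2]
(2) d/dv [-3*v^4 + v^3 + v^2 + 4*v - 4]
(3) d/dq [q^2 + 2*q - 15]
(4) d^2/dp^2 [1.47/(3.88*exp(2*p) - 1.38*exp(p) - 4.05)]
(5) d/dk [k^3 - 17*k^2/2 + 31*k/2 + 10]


(1) = -24*u - 2
(2) = -12*v^3 + 3*v^2 + 2*v + 4
(3) = 2*q + 2
(4) = ((2.0286 - 22.8144*exp(p))*(-3.88*exp(2*p) + 1.38*exp(p) + 4.05) - 1.47*(7.76*exp(p) - 1.38)*(15.52*exp(p) - 2.76)*exp(p))*exp(p)/(-3.88*exp(2*p) + 1.38*exp(p) + 4.05)^3
(5) = 3*k^2 - 17*k + 31/2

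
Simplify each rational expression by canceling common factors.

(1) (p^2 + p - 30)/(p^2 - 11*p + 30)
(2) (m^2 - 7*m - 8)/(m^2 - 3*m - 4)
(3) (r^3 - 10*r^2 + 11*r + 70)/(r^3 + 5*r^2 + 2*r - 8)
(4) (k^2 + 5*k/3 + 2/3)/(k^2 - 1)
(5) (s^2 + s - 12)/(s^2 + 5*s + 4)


(1) = (p + 6)/(p - 6)
(2) = (m - 8)/(m - 4)
(3) = (r^2 - 12*r + 35)/(r^2 + 3*r - 4)
(4) = (3*k + 2)/(3*k - 3)
(5) = (s - 3)/(s + 1)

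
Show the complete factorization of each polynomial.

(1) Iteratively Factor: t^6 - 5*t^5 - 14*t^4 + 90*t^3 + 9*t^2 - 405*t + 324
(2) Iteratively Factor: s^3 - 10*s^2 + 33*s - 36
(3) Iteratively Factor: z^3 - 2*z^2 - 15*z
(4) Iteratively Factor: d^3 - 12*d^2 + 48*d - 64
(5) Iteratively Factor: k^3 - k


(1) = (t - 4)*(t^5 - t^4 - 18*t^3 + 18*t^2 + 81*t - 81) = (t - 4)*(t - 3)*(t^4 + 2*t^3 - 12*t^2 - 18*t + 27) = (t - 4)*(t - 3)*(t - 1)*(t^3 + 3*t^2 - 9*t - 27) = (t - 4)*(t - 3)*(t - 1)*(t + 3)*(t^2 - 9) = (t - 4)*(t - 3)^2*(t - 1)*(t + 3)*(t + 3)
(2) = (s - 3)*(s^2 - 7*s + 12) = (s - 3)^2*(s - 4)
(3) = (z)*(z^2 - 2*z - 15) = z*(z + 3)*(z - 5)
(4) = (d - 4)*(d^2 - 8*d + 16) = (d - 4)^2*(d - 4)
(5) = (k + 1)*(k^2 - k) = (k - 1)*(k + 1)*(k)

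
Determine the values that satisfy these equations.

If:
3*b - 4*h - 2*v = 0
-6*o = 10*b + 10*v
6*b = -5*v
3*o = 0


Then:
b = 0
h = 0
o = 0
v = 0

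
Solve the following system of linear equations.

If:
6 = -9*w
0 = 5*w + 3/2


Then:
No Solution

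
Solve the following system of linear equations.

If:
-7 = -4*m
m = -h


Then:
h = -7/4
m = 7/4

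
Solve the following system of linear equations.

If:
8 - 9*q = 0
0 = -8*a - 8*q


Then:
a = -8/9
q = 8/9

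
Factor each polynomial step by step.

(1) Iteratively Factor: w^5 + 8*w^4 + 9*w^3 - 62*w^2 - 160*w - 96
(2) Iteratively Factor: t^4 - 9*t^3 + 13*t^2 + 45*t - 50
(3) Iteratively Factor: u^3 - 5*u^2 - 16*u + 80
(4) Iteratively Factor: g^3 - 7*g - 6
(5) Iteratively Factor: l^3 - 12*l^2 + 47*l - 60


(1) = (w + 1)*(w^4 + 7*w^3 + 2*w^2 - 64*w - 96) = (w + 1)*(w + 4)*(w^3 + 3*w^2 - 10*w - 24) = (w + 1)*(w + 2)*(w + 4)*(w^2 + w - 12) = (w + 1)*(w + 2)*(w + 4)^2*(w - 3)
(2) = (t - 5)*(t^3 - 4*t^2 - 7*t + 10) = (t - 5)^2*(t^2 + t - 2) = (t - 5)^2*(t + 2)*(t - 1)
(3) = (u + 4)*(u^2 - 9*u + 20) = (u - 4)*(u + 4)*(u - 5)
(4) = (g + 2)*(g^2 - 2*g - 3) = (g - 3)*(g + 2)*(g + 1)
(5) = (l - 4)*(l^2 - 8*l + 15) = (l - 4)*(l - 3)*(l - 5)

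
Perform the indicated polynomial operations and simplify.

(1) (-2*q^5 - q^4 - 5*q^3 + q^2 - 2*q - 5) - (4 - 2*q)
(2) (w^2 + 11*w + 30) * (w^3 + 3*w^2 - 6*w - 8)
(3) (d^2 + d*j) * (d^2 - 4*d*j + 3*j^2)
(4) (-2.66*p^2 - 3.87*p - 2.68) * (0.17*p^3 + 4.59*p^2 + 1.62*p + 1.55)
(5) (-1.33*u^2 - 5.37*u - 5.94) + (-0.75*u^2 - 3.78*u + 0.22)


(1) = -2*q^5 - q^4 - 5*q^3 + q^2 - 9
(2) = w^5 + 14*w^4 + 57*w^3 + 16*w^2 - 268*w - 240
(3) = d^4 - 3*d^3*j - d^2*j^2 + 3*d*j^3
(4) = -0.4522*p^5 - 12.8673*p^4 - 22.5281*p^3 - 22.6936*p^2 - 10.3401*p - 4.154
(5) = -2.08*u^2 - 9.15*u - 5.72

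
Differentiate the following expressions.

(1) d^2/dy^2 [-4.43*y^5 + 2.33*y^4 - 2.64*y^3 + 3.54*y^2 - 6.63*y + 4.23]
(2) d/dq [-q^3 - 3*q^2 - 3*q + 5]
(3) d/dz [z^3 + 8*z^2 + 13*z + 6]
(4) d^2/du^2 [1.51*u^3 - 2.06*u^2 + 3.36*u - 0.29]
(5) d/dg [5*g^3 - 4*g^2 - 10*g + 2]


(1) = -88.6*y^3 + 27.96*y^2 - 15.84*y + 7.08
(2) = -3*q^2 - 6*q - 3
(3) = 3*z^2 + 16*z + 13
(4) = 9.06*u - 4.12
(5) = 15*g^2 - 8*g - 10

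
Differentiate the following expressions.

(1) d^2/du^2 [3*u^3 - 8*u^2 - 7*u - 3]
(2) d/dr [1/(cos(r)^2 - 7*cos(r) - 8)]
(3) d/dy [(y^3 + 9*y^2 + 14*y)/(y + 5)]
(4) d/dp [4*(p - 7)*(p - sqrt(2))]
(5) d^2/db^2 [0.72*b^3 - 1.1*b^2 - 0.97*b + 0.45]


(1) = 18*u - 16
(2) = (2*cos(r) - 7)*sin(r)/(sin(r)^2 + 7*cos(r) + 7)^2
(3) = 2*(y^3 + 12*y^2 + 45*y + 35)/(y^2 + 10*y + 25)
(4) = 8*p - 28 - 4*sqrt(2)
(5) = 4.32*b - 2.2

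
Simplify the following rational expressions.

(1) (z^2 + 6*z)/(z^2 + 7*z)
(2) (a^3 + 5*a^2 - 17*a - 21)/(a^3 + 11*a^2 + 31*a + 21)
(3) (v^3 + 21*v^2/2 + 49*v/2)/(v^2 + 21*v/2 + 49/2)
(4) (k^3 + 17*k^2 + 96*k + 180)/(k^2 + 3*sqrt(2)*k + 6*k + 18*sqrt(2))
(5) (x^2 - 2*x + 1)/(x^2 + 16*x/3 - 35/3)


(1) = (z + 6)/(z + 7)
(2) = (a - 3)/(a + 3)
(3) = v
(4) = (k^2 + 11*k + 30)/(k + 3*sqrt(2))
(5) = (3*x^2 - 6*x + 3)/(3*x^2 + 16*x - 35)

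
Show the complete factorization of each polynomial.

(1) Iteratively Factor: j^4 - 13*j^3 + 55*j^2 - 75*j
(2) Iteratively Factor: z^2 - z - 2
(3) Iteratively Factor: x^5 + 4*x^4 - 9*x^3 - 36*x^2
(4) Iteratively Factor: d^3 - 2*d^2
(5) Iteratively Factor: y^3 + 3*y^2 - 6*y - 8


(1) = (j - 5)*(j^3 - 8*j^2 + 15*j) = (j - 5)*(j - 3)*(j^2 - 5*j) = j*(j - 5)*(j - 3)*(j - 5)
(2) = (z - 2)*(z + 1)
(3) = (x + 4)*(x^4 - 9*x^2) = (x - 3)*(x + 4)*(x^3 + 3*x^2) = (x - 3)*(x + 3)*(x + 4)*(x^2) = x*(x - 3)*(x + 3)*(x + 4)*(x)
(4) = (d - 2)*(d^2) = d*(d - 2)*(d)
(5) = (y + 4)*(y^2 - y - 2) = (y + 1)*(y + 4)*(y - 2)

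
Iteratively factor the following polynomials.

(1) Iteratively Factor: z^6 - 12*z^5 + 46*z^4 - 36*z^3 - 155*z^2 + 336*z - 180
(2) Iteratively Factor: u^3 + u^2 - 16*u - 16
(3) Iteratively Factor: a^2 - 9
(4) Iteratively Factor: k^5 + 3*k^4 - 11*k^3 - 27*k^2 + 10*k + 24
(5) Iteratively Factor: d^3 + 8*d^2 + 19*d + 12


(1) = (z - 5)*(z^5 - 7*z^4 + 11*z^3 + 19*z^2 - 60*z + 36) = (z - 5)*(z + 2)*(z^4 - 9*z^3 + 29*z^2 - 39*z + 18) = (z - 5)*(z - 1)*(z + 2)*(z^3 - 8*z^2 + 21*z - 18) = (z - 5)*(z - 3)*(z - 1)*(z + 2)*(z^2 - 5*z + 6) = (z - 5)*(z - 3)^2*(z - 1)*(z + 2)*(z - 2)
(2) = (u + 4)*(u^2 - 3*u - 4) = (u + 1)*(u + 4)*(u - 4)
(3) = (a - 3)*(a + 3)
(4) = (k - 3)*(k^4 + 6*k^3 + 7*k^2 - 6*k - 8) = (k - 3)*(k - 1)*(k^3 + 7*k^2 + 14*k + 8) = (k - 3)*(k - 1)*(k + 2)*(k^2 + 5*k + 4) = (k - 3)*(k - 1)*(k + 1)*(k + 2)*(k + 4)
(5) = (d + 4)*(d^2 + 4*d + 3) = (d + 1)*(d + 4)*(d + 3)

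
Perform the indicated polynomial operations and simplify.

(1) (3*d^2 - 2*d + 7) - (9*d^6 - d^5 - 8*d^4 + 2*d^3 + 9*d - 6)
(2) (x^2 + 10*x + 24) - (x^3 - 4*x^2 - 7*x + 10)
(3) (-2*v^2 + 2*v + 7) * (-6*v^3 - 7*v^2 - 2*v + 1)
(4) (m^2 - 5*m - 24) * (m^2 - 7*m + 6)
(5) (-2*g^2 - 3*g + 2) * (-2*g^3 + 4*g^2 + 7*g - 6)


(1) = -9*d^6 + d^5 + 8*d^4 - 2*d^3 + 3*d^2 - 11*d + 13
(2) = -x^3 + 5*x^2 + 17*x + 14
(3) = 12*v^5 + 2*v^4 - 52*v^3 - 55*v^2 - 12*v + 7
(4) = m^4 - 12*m^3 + 17*m^2 + 138*m - 144
(5) = 4*g^5 - 2*g^4 - 30*g^3 - g^2 + 32*g - 12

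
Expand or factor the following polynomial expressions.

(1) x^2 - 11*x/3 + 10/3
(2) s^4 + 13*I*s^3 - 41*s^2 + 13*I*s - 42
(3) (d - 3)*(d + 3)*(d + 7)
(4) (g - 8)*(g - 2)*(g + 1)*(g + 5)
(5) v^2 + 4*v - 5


(1) = (x - 2)*(x - 5/3)
(2) = (s - I)*(s + I)*(s + 6*I)*(s + 7*I)
(3) = d^3 + 7*d^2 - 9*d - 63
(4) = g^4 - 4*g^3 - 39*g^2 + 46*g + 80
(5) = (v - 1)*(v + 5)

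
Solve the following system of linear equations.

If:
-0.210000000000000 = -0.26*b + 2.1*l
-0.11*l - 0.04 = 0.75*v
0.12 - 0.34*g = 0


Then:
b = -55.0699300699301*v - 2.12937062937063
g = 0.35
l = -6.81818181818182*v - 0.363636363636364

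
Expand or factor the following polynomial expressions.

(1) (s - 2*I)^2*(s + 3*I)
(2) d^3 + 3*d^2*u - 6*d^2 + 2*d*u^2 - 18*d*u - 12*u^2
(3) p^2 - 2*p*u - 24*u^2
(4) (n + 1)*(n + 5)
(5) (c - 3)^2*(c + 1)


(1) = s^3 - I*s^2 + 8*s - 12*I
(2) = (d - 6)*(d + u)*(d + 2*u)
(3) = (p - 6*u)*(p + 4*u)
(4) = n^2 + 6*n + 5
(5) = c^3 - 5*c^2 + 3*c + 9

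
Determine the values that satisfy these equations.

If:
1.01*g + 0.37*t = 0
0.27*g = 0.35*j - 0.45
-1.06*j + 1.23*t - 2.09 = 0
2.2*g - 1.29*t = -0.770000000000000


Then:
No Solution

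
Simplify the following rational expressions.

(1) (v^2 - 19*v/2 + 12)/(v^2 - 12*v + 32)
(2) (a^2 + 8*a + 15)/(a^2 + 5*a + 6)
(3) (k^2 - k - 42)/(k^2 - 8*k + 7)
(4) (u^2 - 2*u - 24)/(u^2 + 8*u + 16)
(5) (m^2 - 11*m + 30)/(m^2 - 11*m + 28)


(1) = (2*v - 3)/(2*v - 8)
(2) = (a + 5)/(a + 2)
(3) = (k + 6)/(k - 1)
(4) = (u - 6)/(u + 4)
(5) = (m^2 - 11*m + 30)/(m^2 - 11*m + 28)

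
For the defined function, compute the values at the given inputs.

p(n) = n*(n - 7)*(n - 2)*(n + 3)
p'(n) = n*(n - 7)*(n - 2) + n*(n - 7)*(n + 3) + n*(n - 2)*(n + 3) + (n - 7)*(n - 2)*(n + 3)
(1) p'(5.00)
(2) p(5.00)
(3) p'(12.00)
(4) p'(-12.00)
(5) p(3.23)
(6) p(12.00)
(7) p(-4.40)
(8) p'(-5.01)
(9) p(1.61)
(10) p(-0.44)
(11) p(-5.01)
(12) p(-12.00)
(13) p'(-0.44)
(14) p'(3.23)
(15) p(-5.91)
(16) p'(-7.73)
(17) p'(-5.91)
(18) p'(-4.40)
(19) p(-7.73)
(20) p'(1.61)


(1) = -38.00
(2) = -240.00
(3) = 4050.00
(4) = -9150.00
(5) = -93.31
(6) = 9000.00
(7) = 449.43
(8) = -782.55
(9) = 15.60
(10) = -20.45
(11) = 847.80
(12) = 28728.00
(13) = 49.61
(14) = -94.98
(15) = 1756.24
(16) = -2680.13
(17) = -1258.75
(18) = -532.82
(19) = 5240.30
(20) = -29.82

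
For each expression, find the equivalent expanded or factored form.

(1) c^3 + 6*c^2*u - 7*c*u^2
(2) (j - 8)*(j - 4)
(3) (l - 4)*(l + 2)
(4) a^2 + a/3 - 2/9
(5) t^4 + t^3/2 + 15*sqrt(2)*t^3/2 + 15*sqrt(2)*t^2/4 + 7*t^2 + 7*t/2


(1) = c*(c - u)*(c + 7*u)
(2) = j^2 - 12*j + 32
(3) = l^2 - 2*l - 8
(4) = (a - 1/3)*(a + 2/3)
(5) = t*(t + 1/2)*(t + sqrt(2)/2)*(t + 7*sqrt(2))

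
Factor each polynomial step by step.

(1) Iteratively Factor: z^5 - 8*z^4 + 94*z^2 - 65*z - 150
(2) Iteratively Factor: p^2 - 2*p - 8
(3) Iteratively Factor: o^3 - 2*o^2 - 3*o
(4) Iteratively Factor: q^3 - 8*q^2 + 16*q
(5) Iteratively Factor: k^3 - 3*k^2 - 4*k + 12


(1) = (z + 3)*(z^4 - 11*z^3 + 33*z^2 - 5*z - 50) = (z - 5)*(z + 3)*(z^3 - 6*z^2 + 3*z + 10) = (z - 5)*(z + 1)*(z + 3)*(z^2 - 7*z + 10) = (z - 5)*(z - 2)*(z + 1)*(z + 3)*(z - 5)
(2) = (p + 2)*(p - 4)
(3) = (o)*(o^2 - 2*o - 3) = o*(o - 3)*(o + 1)
(4) = (q)*(q^2 - 8*q + 16) = q*(q - 4)*(q - 4)
(5) = (k + 2)*(k^2 - 5*k + 6) = (k - 3)*(k + 2)*(k - 2)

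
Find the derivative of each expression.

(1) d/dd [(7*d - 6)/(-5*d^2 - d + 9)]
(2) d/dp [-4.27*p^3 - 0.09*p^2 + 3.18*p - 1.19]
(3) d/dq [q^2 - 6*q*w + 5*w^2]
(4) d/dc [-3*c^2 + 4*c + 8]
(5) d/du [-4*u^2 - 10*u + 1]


(1) = (-35*d^2 - 7*d + (7*d - 6)*(10*d + 1) + 63)/(5*d^2 + d - 9)^2
(2) = -12.81*p^2 - 0.18*p + 3.18
(3) = 2*q - 6*w
(4) = 4 - 6*c
(5) = -8*u - 10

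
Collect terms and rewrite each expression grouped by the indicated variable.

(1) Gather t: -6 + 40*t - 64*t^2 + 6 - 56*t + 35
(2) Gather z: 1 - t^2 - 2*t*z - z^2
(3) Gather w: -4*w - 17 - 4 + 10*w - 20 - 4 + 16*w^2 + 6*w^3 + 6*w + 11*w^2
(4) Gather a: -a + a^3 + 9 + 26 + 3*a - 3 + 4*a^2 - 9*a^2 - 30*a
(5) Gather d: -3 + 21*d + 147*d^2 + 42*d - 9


(1) = -64*t^2 - 16*t + 35
(2) = -t^2 - 2*t*z - z^2 + 1
(3) = 6*w^3 + 27*w^2 + 12*w - 45
(4) = a^3 - 5*a^2 - 28*a + 32
(5) = 147*d^2 + 63*d - 12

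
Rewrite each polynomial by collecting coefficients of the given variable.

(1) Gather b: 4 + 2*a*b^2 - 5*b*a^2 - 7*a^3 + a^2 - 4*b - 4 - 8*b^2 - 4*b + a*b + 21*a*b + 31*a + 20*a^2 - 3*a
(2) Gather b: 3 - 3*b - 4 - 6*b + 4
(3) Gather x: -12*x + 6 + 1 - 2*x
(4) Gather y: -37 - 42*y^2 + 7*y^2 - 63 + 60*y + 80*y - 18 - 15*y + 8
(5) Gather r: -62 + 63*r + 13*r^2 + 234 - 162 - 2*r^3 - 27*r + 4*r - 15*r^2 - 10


(1) = -7*a^3 + 21*a^2 + 28*a + b^2*(2*a - 8) + b*(-5*a^2 + 22*a - 8)
(2) = 3 - 9*b
(3) = 7 - 14*x
(4) = -35*y^2 + 125*y - 110
(5) = -2*r^3 - 2*r^2 + 40*r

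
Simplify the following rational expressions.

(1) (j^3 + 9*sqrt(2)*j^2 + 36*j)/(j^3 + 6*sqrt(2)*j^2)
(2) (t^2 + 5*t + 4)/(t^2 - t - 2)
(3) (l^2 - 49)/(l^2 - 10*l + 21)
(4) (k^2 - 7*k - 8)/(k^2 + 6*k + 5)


(1) = (j + 3*sqrt(2))/j
(2) = (t + 4)/(t - 2)
(3) = (l + 7)/(l - 3)
(4) = (k - 8)/(k + 5)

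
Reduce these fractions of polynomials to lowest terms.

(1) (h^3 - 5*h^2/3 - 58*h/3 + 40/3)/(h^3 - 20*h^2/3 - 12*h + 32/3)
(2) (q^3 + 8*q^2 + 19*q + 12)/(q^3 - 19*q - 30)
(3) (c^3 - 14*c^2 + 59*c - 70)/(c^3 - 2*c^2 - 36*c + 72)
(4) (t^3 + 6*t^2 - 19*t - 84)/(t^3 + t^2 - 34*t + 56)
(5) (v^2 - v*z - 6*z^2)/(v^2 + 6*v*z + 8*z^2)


(1) = (h^2 - h - 20)/(h^2 - 6*h - 16)
(2) = (q^2 + 5*q + 4)/(q^2 - 3*q - 10)
(3) = (c^2 - 12*c + 35)/(c^2 - 36)
(4) = (t + 3)/(t - 2)
(5) = (v - 3*z)/(v + 4*z)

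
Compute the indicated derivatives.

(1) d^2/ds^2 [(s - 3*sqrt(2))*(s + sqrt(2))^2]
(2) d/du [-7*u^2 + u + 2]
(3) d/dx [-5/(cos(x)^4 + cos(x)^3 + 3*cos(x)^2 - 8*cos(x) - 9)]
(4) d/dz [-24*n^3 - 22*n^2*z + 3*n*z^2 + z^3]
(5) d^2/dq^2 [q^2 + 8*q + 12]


(1) = 6*s - 2*sqrt(2)
(2) = 1 - 14*u
(3) = 5*(-4*cos(x)^3 - 3*cos(x)^2 - 6*cos(x) + 8)*sin(x)/(cos(x)^4 + cos(x)^3 + 3*cos(x)^2 - 8*cos(x) - 9)^2
(4) = -22*n^2 + 6*n*z + 3*z^2
(5) = 2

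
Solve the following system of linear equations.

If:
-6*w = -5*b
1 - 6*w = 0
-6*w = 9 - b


Then:
No Solution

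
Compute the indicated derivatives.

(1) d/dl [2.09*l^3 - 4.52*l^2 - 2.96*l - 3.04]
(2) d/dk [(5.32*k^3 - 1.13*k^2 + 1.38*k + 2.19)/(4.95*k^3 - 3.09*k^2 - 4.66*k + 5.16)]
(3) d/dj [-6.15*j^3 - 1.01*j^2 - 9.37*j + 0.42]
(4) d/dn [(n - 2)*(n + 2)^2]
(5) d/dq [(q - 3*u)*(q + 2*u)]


(1) = 6.27*l^2 - 9.04*l - 2.96
(2) = (-10.8453*k^4 - 63.2444*k^3 + 59.3621*k^2 + 1.8726*k + 17.3262)/(24.5025*k^6 - 30.591*k^5 - 36.5859*k^4 + 79.8828*k^3 - 10.1732*k^2 - 48.0912*k + 26.6256)
(3) = -18.45*j^2 - 2.02*j - 9.37
(4) = (n + 2)*(3*n - 2)
(5) = 2*q - u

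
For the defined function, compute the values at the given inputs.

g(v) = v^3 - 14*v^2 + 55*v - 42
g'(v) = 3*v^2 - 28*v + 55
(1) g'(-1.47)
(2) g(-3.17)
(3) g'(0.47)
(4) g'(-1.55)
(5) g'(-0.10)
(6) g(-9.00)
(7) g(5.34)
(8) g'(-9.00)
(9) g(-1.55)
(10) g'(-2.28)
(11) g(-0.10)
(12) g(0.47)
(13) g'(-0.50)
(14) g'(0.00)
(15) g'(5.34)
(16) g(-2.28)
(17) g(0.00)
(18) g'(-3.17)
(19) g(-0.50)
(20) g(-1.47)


(1) = 102.64
(2) = -388.89
(3) = 42.50
(4) = 105.61
(5) = 57.83
(6) = -2400.00
(7) = 4.75
(8) = 550.00
(9) = -164.61
(10) = 134.44
(11) = -47.64
(12) = -19.14
(13) = 69.75
(14) = 55.00
(15) = -8.97
(16) = -252.03
(17) = -42.00
(18) = 173.91
(19) = -73.12
(20) = -156.28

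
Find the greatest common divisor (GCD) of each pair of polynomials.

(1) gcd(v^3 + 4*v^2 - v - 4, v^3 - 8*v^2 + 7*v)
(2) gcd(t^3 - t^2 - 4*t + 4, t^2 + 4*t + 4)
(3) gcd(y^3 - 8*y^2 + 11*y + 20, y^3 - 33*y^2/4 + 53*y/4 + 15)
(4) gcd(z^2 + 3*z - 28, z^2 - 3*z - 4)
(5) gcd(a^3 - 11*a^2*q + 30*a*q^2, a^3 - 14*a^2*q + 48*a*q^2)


(1) = gcd((v - 1)*(v + 1)*(v + 4), v*(v - 7)*(v - 1)) = v - 1
(2) = gcd((t - 2)*(t - 1)*(t + 2), (t + 2)^2) = t + 2
(3) = y^2 - 9*y + 20
(4) = z - 4
(5) = gcd(a*(a - 6*q)*(a - 5*q), a*(a - 8*q)*(a - 6*q)) = -a^2 + 6*a*q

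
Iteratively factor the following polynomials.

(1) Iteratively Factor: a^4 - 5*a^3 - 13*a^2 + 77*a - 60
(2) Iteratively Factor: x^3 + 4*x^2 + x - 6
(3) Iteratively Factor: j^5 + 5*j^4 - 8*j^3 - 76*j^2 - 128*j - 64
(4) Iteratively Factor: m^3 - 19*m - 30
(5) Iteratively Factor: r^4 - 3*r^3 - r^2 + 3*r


(1) = (a - 1)*(a^3 - 4*a^2 - 17*a + 60) = (a - 1)*(a + 4)*(a^2 - 8*a + 15) = (a - 5)*(a - 1)*(a + 4)*(a - 3)
(2) = (x - 1)*(x^2 + 5*x + 6) = (x - 1)*(x + 3)*(x + 2)
(3) = (j - 4)*(j^4 + 9*j^3 + 28*j^2 + 36*j + 16) = (j - 4)*(j + 2)*(j^3 + 7*j^2 + 14*j + 8) = (j - 4)*(j + 1)*(j + 2)*(j^2 + 6*j + 8) = (j - 4)*(j + 1)*(j + 2)*(j + 4)*(j + 2)
(4) = (m - 5)*(m^2 + 5*m + 6) = (m - 5)*(m + 3)*(m + 2)
(5) = (r - 3)*(r^3 - r) = (r - 3)*(r + 1)*(r^2 - r) = (r - 3)*(r - 1)*(r + 1)*(r)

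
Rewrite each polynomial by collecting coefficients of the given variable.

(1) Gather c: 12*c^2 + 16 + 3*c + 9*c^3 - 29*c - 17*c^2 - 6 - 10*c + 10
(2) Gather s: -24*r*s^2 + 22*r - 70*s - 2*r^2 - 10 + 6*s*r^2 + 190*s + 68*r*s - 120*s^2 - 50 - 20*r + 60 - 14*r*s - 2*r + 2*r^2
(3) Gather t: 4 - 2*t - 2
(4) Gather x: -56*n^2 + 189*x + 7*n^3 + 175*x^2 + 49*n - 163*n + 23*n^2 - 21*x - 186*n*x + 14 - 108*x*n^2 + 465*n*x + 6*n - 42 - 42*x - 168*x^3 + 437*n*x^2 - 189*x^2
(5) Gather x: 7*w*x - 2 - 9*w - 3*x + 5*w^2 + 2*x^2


(1) = 9*c^3 - 5*c^2 - 36*c + 20
(2) = s^2*(-24*r - 120) + s*(6*r^2 + 54*r + 120)
(3) = 2 - 2*t
(4) = 7*n^3 - 33*n^2 - 108*n - 168*x^3 + x^2*(437*n - 14) + x*(-108*n^2 + 279*n + 126) - 28
(5) = 5*w^2 - 9*w + 2*x^2 + x*(7*w - 3) - 2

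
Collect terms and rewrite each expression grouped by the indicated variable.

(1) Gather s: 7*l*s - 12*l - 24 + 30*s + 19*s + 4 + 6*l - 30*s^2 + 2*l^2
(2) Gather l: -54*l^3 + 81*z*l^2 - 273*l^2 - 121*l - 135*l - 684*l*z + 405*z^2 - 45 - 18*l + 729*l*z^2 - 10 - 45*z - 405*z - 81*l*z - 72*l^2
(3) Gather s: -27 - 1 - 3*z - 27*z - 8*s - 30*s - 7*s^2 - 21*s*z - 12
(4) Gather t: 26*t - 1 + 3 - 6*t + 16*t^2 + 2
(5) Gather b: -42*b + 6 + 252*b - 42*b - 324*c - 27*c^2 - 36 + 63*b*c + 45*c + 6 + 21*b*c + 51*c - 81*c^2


(1) = 2*l^2 - 6*l - 30*s^2 + s*(7*l + 49) - 20
(2) = -54*l^3 + l^2*(81*z - 345) + l*(729*z^2 - 765*z - 274) + 405*z^2 - 450*z - 55
(3) = -7*s^2 + s*(-21*z - 38) - 30*z - 40
(4) = 16*t^2 + 20*t + 4
(5) = b*(84*c + 168) - 108*c^2 - 228*c - 24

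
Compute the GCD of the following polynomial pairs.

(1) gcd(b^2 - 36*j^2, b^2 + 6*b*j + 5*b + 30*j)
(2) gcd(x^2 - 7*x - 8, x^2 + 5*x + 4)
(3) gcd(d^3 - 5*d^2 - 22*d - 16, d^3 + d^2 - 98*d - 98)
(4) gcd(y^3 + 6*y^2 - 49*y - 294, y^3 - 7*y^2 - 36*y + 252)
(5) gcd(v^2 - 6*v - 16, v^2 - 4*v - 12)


(1) = b + 6*j
(2) = gcd((x - 8)*(x + 1), (x + 1)*(x + 4)) = x + 1
(3) = gcd((d - 8)*(d + 1)*(d + 2), (d + 1)*(d - 7*sqrt(2))*(d + 7*sqrt(2))) = d + 1
(4) = gcd((y - 7)*(y + 6)*(y + 7), (y - 7)*(y - 6)*(y + 6)) = y^2 - y - 42
(5) = gcd((v - 8)*(v + 2), (v - 6)*(v + 2)) = v + 2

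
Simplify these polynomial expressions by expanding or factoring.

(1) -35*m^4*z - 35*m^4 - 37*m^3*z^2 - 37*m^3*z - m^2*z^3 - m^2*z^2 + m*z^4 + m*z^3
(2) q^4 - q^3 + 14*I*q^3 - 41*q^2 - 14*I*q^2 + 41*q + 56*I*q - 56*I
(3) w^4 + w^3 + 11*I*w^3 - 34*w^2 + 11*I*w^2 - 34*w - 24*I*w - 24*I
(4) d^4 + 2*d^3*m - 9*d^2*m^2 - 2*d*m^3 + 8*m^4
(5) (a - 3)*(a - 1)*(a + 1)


(1) = (-7*m + z)*(m + z)*(5*m + z)*(m*z + m)
(2) = (q + 7*I)*(q + 8*I)*(-I*q + I)*(I*q + 1)
(3) = (w + 1)*(w + I)*(w + 4*I)*(w + 6*I)
(4) = (d - 2*m)*(d - m)*(d + m)*(d + 4*m)
(5) = a^3 - 3*a^2 - a + 3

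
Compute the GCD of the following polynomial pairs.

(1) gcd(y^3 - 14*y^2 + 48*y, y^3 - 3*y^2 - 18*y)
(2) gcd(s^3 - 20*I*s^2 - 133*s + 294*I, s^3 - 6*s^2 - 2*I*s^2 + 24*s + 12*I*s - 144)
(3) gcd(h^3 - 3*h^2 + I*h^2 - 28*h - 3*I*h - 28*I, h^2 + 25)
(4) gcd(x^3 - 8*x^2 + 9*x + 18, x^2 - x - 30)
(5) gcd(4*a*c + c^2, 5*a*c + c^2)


(1) = y^2 - 6*y
(2) = gcd((s - 7*I)^2*(s - 6*I), (s - 6)*(s - 6*I)*(s + 4*I)) = s - 6*I
(3) = 1
(4) = x - 6
(5) = c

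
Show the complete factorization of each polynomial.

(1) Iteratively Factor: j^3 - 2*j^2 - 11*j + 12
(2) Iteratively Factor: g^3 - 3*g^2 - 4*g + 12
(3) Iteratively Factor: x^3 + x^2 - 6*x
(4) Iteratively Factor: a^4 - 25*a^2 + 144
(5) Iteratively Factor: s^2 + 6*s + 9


(1) = (j + 3)*(j^2 - 5*j + 4) = (j - 4)*(j + 3)*(j - 1)
(2) = (g + 2)*(g^2 - 5*g + 6) = (g - 3)*(g + 2)*(g - 2)
(3) = (x - 2)*(x^2 + 3*x) = x*(x - 2)*(x + 3)
(4) = (a + 3)*(a^3 - 3*a^2 - 16*a + 48) = (a - 4)*(a + 3)*(a^2 + a - 12) = (a - 4)*(a - 3)*(a + 3)*(a + 4)
(5) = (s + 3)*(s + 3)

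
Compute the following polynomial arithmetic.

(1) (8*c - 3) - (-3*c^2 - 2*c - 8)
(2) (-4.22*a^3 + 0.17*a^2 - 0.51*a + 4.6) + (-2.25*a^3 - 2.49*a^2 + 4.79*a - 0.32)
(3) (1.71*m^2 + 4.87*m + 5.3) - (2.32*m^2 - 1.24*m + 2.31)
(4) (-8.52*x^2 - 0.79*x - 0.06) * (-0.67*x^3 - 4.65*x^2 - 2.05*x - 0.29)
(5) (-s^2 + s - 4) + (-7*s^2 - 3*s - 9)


(1) = 3*c^2 + 10*c + 5
(2) = -6.47*a^3 - 2.32*a^2 + 4.28*a + 4.28
(3) = -0.61*m^2 + 6.11*m + 2.99
(4) = 5.7084*x^5 + 40.1473*x^4 + 21.1797*x^3 + 4.3693*x^2 + 0.3521*x + 0.0174
(5) = -8*s^2 - 2*s - 13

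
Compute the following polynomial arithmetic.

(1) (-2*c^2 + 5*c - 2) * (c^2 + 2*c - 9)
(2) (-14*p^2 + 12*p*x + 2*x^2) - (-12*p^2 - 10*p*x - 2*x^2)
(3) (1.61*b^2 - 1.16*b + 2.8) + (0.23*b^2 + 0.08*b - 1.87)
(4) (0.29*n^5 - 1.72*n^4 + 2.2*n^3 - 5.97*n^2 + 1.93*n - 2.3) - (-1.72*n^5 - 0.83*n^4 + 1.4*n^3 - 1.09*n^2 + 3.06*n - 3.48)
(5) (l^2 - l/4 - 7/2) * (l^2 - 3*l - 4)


(1) = -2*c^4 + c^3 + 26*c^2 - 49*c + 18
(2) = -2*p^2 + 22*p*x + 4*x^2
(3) = 1.84*b^2 - 1.08*b + 0.93
(4) = 2.01*n^5 - 0.89*n^4 + 0.8*n^3 - 4.88*n^2 - 1.13*n + 1.18
(5) = l^4 - 13*l^3/4 - 27*l^2/4 + 23*l/2 + 14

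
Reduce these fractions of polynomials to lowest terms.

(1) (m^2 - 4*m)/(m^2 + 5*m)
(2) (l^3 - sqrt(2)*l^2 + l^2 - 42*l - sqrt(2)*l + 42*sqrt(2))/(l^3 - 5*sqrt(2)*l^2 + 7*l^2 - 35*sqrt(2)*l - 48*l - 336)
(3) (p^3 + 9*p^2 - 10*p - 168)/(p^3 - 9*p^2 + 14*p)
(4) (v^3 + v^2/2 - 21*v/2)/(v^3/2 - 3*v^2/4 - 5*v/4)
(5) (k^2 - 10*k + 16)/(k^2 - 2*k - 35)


(1) = (m - 4)/(m + 5)
(2) = (l^2 + l*(-6 - sqrt(2)) + 6*sqrt(2))/(l^2 - 5*sqrt(2)*l - 48)
(3) = (p^3 + 9*p^2 - 10*p - 168)/(p^3 - 9*p^2 + 14*p)
(4) = (4*v^2 + 2*v - 42)/(2*v^2 - 3*v - 5)
(5) = (k^2 - 10*k + 16)/(k^2 - 2*k - 35)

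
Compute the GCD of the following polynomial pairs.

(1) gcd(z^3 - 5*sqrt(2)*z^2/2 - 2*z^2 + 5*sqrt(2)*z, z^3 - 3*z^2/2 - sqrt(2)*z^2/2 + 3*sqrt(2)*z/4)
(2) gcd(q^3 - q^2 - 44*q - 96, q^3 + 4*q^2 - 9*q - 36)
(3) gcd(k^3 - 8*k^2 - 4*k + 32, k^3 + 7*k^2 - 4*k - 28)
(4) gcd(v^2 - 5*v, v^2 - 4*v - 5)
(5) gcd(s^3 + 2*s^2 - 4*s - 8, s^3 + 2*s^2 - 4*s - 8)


(1) = gcd(z*(z - 2)*(z - 5*sqrt(2)/2), z*(z - 3/2)*(z - sqrt(2)/2)) = z
(2) = q^2 + 7*q + 12
(3) = k^2 - 4
(4) = gcd(v*(v - 5), (v - 5)*(v + 1)) = v - 5
(5) = gcd((s - 2)*(s + 2)^2, (s - 2)*(s + 2)^2) = s^3 + 2*s^2 - 4*s - 8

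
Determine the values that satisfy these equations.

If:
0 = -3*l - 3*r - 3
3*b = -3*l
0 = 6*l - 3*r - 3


Then:
b = 0
l = 0
r = -1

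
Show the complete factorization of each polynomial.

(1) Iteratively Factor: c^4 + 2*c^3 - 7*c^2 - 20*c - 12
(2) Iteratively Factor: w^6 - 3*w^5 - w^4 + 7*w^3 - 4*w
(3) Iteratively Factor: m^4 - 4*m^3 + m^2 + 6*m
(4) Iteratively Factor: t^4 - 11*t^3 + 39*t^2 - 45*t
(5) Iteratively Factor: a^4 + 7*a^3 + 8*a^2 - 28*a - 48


(1) = (c - 3)*(c^3 + 5*c^2 + 8*c + 4) = (c - 3)*(c + 2)*(c^2 + 3*c + 2) = (c - 3)*(c + 1)*(c + 2)*(c + 2)
(2) = (w + 1)*(w^5 - 4*w^4 + 3*w^3 + 4*w^2 - 4*w) = (w - 1)*(w + 1)*(w^4 - 3*w^3 + 4*w) = w*(w - 1)*(w + 1)*(w^3 - 3*w^2 + 4) = w*(w - 2)*(w - 1)*(w + 1)*(w^2 - w - 2) = w*(w - 2)^2*(w - 1)*(w + 1)*(w + 1)
(3) = (m - 2)*(m^3 - 2*m^2 - 3*m) = m*(m - 2)*(m^2 - 2*m - 3) = m*(m - 3)*(m - 2)*(m + 1)
(4) = (t - 5)*(t^3 - 6*t^2 + 9*t) = t*(t - 5)*(t^2 - 6*t + 9) = t*(t - 5)*(t - 3)*(t - 3)
(5) = (a + 3)*(a^3 + 4*a^2 - 4*a - 16) = (a - 2)*(a + 3)*(a^2 + 6*a + 8) = (a - 2)*(a + 2)*(a + 3)*(a + 4)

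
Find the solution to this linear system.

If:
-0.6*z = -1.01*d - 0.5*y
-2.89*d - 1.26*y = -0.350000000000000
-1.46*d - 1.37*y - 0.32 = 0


Then:
d = 0.42
y = -0.68
z = 0.14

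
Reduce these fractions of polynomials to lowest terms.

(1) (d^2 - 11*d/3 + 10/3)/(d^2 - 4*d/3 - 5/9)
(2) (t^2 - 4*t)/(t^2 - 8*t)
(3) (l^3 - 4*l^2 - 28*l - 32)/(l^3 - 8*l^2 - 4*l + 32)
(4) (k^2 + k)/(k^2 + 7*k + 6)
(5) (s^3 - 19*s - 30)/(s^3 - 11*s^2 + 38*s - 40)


(1) = (3*d - 6)/(3*d + 1)
(2) = (t - 4)/(t - 8)
(3) = (l + 2)/(l - 2)
(4) = k/(k + 6)
(5) = (s^2 + 5*s + 6)/(s^2 - 6*s + 8)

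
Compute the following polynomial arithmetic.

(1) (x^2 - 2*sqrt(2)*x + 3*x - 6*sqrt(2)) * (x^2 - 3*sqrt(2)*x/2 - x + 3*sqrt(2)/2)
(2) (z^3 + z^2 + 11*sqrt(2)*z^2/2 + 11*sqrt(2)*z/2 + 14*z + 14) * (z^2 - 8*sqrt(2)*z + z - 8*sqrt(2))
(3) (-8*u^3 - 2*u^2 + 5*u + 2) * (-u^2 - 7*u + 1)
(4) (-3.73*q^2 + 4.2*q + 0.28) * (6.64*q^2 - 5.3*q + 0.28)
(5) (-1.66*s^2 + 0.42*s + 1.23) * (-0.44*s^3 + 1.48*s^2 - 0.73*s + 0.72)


(1) = x^4 - 7*sqrt(2)*x^3/2 + 2*x^3 - 7*sqrt(2)*x^2 + 3*x^2 + 12*x + 21*sqrt(2)*x/2 - 18
(2) = z^5 - 5*sqrt(2)*z^4/2 + 2*z^4 - 73*z^3 - 5*sqrt(2)*z^3 - 229*sqrt(2)*z^2/2 - 148*z^2 - 224*sqrt(2)*z - 74*z - 112*sqrt(2)
(3) = 8*u^5 + 58*u^4 + u^3 - 39*u^2 - 9*u + 2
(4) = -24.7672*q^4 + 47.657*q^3 - 21.4452*q^2 - 0.308*q + 0.0784
(5) = 0.7304*s^5 - 2.6416*s^4 + 1.2922*s^3 + 0.3186*s^2 - 0.5955*s + 0.8856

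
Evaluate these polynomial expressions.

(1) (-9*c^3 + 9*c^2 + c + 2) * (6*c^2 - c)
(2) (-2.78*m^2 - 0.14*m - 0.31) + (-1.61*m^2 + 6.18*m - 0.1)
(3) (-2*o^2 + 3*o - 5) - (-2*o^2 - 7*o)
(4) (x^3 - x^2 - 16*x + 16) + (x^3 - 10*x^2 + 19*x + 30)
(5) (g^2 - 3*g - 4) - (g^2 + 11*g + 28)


(1) = -54*c^5 + 63*c^4 - 3*c^3 + 11*c^2 - 2*c
(2) = -4.39*m^2 + 6.04*m - 0.41
(3) = 10*o - 5
(4) = 2*x^3 - 11*x^2 + 3*x + 46
(5) = -14*g - 32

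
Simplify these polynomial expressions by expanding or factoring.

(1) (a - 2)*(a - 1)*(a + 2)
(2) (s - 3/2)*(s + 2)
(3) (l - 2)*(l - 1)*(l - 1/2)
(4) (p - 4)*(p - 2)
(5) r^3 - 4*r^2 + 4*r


(1) = a^3 - a^2 - 4*a + 4
(2) = s^2 + s/2 - 3
(3) = l^3 - 7*l^2/2 + 7*l/2 - 1
(4) = p^2 - 6*p + 8
(5) = r*(r - 2)^2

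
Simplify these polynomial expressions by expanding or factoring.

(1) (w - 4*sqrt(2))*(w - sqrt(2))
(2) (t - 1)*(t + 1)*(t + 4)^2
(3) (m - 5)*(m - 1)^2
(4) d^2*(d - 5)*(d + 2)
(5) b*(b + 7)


(1) = w^2 - 5*sqrt(2)*w + 8
(2) = t^4 + 8*t^3 + 15*t^2 - 8*t - 16
(3) = m^3 - 7*m^2 + 11*m - 5
(4) = d^4 - 3*d^3 - 10*d^2
(5) = b^2 + 7*b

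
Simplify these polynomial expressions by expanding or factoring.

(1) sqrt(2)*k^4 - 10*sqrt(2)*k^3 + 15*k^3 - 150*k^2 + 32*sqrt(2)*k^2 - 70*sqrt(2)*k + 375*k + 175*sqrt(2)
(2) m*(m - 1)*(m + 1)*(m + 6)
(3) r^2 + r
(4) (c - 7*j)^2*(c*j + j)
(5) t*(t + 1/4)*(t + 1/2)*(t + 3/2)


(1) = (k - 5)^2*(k + 7*sqrt(2))*(sqrt(2)*k + 1)
(2) = m^4 + 6*m^3 - m^2 - 6*m
(3) = r*(r + 1)
(4) = c^3*j - 14*c^2*j^2 + c^2*j + 49*c*j^3 - 14*c*j^2 + 49*j^3
(5) = t^4 + 9*t^3/4 + 5*t^2/4 + 3*t/16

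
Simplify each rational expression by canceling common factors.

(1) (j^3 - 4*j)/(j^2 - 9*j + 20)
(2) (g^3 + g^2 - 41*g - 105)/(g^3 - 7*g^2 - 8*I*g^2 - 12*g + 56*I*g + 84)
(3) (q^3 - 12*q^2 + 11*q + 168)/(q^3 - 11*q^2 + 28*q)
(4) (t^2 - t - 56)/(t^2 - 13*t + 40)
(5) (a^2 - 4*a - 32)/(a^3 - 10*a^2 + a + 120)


(1) = (j^3 - 4*j)/(j^2 - 9*j + 20)
(2) = (g^2 + 8*g + 15)/(g^2 - 8*I*g - 12)
(3) = (q^2 - 5*q - 24)/(q^2 - 4*q)
(4) = (t + 7)/(t - 5)
(5) = (a + 4)/(a^2 - 2*a - 15)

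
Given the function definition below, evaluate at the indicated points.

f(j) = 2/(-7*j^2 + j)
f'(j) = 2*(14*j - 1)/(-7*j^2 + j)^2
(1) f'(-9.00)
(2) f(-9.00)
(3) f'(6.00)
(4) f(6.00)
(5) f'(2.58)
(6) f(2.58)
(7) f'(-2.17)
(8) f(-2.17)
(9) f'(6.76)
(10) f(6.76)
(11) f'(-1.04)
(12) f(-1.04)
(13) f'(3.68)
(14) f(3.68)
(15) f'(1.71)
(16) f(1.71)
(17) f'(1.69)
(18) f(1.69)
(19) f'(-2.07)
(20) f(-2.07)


(1) = -0.00
(2) = -0.00
(3) = 0.00
(4) = -0.01
(5) = 0.04
(6) = -0.05
(7) = -0.05
(8) = -0.06
(9) = 0.00
(10) = -0.01
(11) = -0.42
(12) = -0.23
(13) = 0.01
(14) = -0.02
(15) = 0.13
(16) = -0.11
(17) = 0.14
(18) = -0.11
(19) = -0.06
(20) = -0.06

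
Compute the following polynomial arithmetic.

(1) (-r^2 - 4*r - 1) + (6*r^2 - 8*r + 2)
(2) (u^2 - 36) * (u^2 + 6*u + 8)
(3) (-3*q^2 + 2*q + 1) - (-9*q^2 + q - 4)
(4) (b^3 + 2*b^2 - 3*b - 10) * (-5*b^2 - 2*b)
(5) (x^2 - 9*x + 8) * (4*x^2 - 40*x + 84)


(1) = 5*r^2 - 12*r + 1
(2) = u^4 + 6*u^3 - 28*u^2 - 216*u - 288
(3) = 6*q^2 + q + 5
(4) = -5*b^5 - 12*b^4 + 11*b^3 + 56*b^2 + 20*b
(5) = 4*x^4 - 76*x^3 + 476*x^2 - 1076*x + 672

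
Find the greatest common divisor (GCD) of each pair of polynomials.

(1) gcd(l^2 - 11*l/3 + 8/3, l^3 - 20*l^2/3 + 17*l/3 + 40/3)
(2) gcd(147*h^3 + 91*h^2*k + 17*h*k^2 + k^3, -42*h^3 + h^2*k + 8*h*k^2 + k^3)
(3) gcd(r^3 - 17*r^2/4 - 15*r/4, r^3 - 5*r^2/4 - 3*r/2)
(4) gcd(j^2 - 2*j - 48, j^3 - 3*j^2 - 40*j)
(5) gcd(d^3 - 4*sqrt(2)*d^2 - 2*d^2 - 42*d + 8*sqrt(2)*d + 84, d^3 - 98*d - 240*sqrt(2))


(1) = l - 8/3
(2) = gcd((3*h + k)*(7*h + k)^2, (-2*h + k)*(3*h + k)*(7*h + k)) = 21*h^2 + 10*h*k + k^2
(3) = gcd(r*(r - 5)*(r + 3/4), r*(r - 2)*(r + 3/4)) = r^2 + 3*r/4
(4) = gcd((j - 8)*(j + 6), j*(j - 8)*(j + 5)) = j - 8
(5) = d + 3*sqrt(2)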